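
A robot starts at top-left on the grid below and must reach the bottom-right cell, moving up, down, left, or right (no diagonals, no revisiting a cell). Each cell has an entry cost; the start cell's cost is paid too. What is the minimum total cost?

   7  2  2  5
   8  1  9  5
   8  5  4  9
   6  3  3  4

One optimal route is (0,0) → (0,1) → (1,1) → (2,1) → (3,1) → (3,2) → (3,3).
Its cost is 7 + 2 + 1 + 5 + 3 + 3 + 4 = 25.

25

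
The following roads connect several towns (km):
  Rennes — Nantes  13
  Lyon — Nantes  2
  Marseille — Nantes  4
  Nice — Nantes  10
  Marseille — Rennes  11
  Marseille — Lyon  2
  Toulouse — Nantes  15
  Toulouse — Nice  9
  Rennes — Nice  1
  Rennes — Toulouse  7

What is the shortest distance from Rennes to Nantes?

Some routes from Rennes to Nantes:
Rennes-Marseille-Nantes: 11 + 4 = 15
Rennes-Nice-Nantes: 1 + 10 = 11
Rennes-Marseille-Lyon-Nantes: 11 + 2 + 2 = 15
Rennes-Nantes: 13
Shortest: 11 km.

11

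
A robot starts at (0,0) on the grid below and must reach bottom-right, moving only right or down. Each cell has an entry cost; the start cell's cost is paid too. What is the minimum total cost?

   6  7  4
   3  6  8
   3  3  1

Path r0c0 → r1c0 → r2c0 → r2c1 → r2c2: 6 + 3 + 3 + 3 + 1 = 16.

16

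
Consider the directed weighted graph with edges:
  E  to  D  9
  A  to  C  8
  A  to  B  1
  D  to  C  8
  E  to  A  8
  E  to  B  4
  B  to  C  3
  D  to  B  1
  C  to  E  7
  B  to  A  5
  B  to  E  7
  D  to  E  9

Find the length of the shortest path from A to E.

Paths from A to E:
A-B-C-E: 1 + 3 + 7 = 11
A-C-E: 8 + 7 = 15
A-B-E: 1 + 7 = 8
The minimum is 8.

8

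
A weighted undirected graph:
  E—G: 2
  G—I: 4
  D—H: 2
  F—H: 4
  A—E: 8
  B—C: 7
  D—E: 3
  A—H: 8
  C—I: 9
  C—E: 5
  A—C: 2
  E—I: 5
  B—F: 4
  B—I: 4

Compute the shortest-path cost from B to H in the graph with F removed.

Some routes from B to H avoiding F:
B→I→G→E→D→H: 4 + 4 + 2 + 3 + 2 = 15
B→I→E→D→H: 4 + 5 + 3 + 2 = 14
B→C→E→D→H: 7 + 5 + 3 + 2 = 17
B→C→A→H: 7 + 2 + 8 = 17
Best route has total 14.

14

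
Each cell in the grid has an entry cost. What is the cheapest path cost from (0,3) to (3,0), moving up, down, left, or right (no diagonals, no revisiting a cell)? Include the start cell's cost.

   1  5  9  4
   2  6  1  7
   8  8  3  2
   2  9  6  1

30

Path r0c3→r1c3→r1c2→r1c1→r1c0→r2c0→r3c0: 4 + 7 + 1 + 6 + 2 + 8 + 2 = 30.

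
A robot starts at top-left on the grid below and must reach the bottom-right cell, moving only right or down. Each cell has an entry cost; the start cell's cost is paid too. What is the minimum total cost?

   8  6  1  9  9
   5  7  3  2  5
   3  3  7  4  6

Cheapest: (0,0) (0,1) (0,2) (1,2) (1,3) (2,3) (2,4)
  8 + 6 + 1 + 3 + 2 + 4 + 6 = 30
For comparison, the top-then-right route costs 44.

30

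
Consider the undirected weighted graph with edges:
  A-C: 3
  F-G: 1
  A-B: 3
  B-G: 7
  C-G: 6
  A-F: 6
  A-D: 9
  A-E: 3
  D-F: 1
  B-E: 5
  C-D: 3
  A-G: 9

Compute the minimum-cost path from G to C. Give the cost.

5

Comparing a few candidate routes:
G-F-D-C: 1 + 1 + 3 = 5
G-A-C: 9 + 3 = 12
G-C: 6
G-F-A-C: 1 + 6 + 3 = 10
G-B-A-C: 7 + 3 + 3 = 13
Shortest: 5.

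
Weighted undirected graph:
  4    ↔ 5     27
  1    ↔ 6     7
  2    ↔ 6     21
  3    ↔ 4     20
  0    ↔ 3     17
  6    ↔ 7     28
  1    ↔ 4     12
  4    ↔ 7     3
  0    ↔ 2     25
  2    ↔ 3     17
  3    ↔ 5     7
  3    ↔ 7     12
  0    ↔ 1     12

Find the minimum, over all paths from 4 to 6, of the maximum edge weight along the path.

Checking several routes:
4 -> 1 -> 6: max(12, 7) = 12
4 -> 7 -> 3 -> 0 -> 1 -> 6: max(3, 12, 17, 12, 7) = 17
4 -> 3 -> 0 -> 1 -> 6: max(20, 17, 12, 7) = 20
Smallest bottleneck: 12.

12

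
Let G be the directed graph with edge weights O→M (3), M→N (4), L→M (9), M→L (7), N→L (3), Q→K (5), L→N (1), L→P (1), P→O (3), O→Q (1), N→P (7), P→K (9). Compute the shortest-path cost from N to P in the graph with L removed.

7

Routes from N to P avoiding L:
N -> P: 7
The minimum is 7.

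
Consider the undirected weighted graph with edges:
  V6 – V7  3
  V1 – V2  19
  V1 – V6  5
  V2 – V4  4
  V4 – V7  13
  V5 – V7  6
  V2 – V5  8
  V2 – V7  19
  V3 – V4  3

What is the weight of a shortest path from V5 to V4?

12

Some routes from V5 to V4:
V5→V2→V4: 8 + 4 = 12
V5→V7→V4: 6 + 13 = 19
V5→V7→V6→V1→V2→V4: 6 + 3 + 5 + 19 + 4 = 37
V5→V7→V2→V4: 6 + 19 + 4 = 29
Best route has total 12.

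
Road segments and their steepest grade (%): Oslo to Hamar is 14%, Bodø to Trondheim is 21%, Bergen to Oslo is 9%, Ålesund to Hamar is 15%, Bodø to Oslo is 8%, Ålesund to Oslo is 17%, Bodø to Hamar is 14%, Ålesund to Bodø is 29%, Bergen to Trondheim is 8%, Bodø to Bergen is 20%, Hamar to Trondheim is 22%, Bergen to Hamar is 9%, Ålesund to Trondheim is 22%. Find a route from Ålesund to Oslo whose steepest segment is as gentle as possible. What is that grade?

15

Checking several routes:
Ålesund -> Hamar -> Bergen -> Oslo: max(15, 9, 9) = 15
Ålesund -> Hamar -> Oslo: max(15, 14) = 15
Ålesund -> Hamar -> Bodø -> Oslo: max(15, 14, 8) = 15
The minimum achievable maximum is 15%.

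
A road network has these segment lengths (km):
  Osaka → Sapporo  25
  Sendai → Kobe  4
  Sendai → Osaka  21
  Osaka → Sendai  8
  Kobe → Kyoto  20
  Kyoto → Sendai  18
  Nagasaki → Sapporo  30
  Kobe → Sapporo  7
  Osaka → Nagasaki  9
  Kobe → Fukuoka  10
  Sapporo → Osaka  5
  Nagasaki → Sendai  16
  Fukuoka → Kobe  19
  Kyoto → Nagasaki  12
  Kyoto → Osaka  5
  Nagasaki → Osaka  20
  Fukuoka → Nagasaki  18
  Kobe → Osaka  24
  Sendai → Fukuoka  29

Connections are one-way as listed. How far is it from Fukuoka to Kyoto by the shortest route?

Paths from Fukuoka to Kyoto:
Fukuoka→Nagasaki→Sapporo→Osaka→Sendai→Kobe→Kyoto: 18 + 30 + 5 + 8 + 4 + 20 = 85
Fukuoka→Nagasaki→Sendai→Kobe→Kyoto: 18 + 16 + 4 + 20 = 58
Fukuoka→Nagasaki→Osaka→Sendai→Kobe→Kyoto: 18 + 20 + 8 + 4 + 20 = 70
Fukuoka→Kobe→Kyoto: 19 + 20 = 39
The minimum is 39 km.

39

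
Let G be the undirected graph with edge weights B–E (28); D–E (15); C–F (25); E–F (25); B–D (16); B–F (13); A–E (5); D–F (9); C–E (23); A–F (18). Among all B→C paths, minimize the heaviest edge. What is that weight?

Comparing a few candidate routes:
B - F - A - E - C: max(13, 18, 5, 23) = 23
B - D - F - A - E - C: max(16, 9, 18, 5, 23) = 23
B - F - D - E - C: max(13, 9, 15, 23) = 23
Best route has worst link 23.

23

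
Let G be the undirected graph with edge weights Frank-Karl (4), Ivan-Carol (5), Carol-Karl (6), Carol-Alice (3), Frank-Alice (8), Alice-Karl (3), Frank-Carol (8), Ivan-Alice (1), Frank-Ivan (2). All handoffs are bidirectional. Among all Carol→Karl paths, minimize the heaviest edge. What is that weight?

3

Comparing a few candidate routes:
Carol-Alice-Karl: max(3, 3) = 3
Carol-Alice-Ivan-Frank-Karl: max(3, 1, 2, 4) = 4
Carol-Ivan-Frank-Karl: max(5, 2, 4) = 5
The minimum achievable maximum is 3.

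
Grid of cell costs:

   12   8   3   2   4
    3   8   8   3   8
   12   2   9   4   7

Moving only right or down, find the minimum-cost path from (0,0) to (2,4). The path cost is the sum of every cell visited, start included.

Take r0c0 -> r0c1 -> r0c2 -> r0c3 -> r1c3 -> r2c3 -> r2c4 for a total of 12 + 8 + 3 + 2 + 3 + 4 + 7 = 39.
For comparison, the top-then-right route costs 44.

39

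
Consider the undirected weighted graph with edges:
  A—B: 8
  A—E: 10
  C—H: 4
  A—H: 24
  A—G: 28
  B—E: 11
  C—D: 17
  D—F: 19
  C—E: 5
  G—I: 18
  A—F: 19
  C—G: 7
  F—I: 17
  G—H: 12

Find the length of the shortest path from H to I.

29

A few of the H→I routes:
H → C → E → A → F → I: 4 + 5 + 10 + 19 + 17 = 55
H → G → I: 12 + 18 = 30
H → C → G → I: 4 + 7 + 18 = 29
Best route has total 29.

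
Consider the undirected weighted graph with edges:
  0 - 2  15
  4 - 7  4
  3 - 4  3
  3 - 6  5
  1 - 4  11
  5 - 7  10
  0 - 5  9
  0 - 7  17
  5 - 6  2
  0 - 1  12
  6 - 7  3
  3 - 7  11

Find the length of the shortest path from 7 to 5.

5

Comparing a few candidate routes:
7 -> 4 -> 3 -> 6 -> 5: 4 + 3 + 5 + 2 = 14
7 -> 3 -> 6 -> 5: 11 + 5 + 2 = 18
7 -> 6 -> 5: 3 + 2 = 5
7 -> 0 -> 5: 17 + 9 = 26
7 -> 5: 10
Best route has total 5.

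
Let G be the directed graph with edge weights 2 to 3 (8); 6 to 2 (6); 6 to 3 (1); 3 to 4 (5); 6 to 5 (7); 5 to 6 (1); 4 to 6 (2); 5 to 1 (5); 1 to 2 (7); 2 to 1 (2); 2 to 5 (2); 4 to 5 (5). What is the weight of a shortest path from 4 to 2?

8

Paths from 4 to 2:
4 → 6 → 2: 2 + 6 = 8
4 → 5 → 6 → 2: 5 + 1 + 6 = 12
4 → 6 → 5 → 1 → 2: 2 + 7 + 5 + 7 = 21
4 → 5 → 1 → 2: 5 + 5 + 7 = 17
Shortest: 8.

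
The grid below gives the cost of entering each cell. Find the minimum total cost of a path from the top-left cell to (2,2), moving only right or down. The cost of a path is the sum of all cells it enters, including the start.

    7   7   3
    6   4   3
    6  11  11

31

Path [0,0] [0,1] [0,2] [1,2] [2,2]: 7 + 7 + 3 + 3 + 11 = 31.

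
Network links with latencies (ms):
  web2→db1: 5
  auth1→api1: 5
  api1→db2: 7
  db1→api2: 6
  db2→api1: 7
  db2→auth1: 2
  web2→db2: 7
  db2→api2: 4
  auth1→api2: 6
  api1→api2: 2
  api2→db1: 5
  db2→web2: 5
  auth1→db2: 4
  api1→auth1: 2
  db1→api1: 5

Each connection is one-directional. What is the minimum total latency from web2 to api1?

10

A few of the web2→api1 routes:
web2 → db1 → api1: 5 + 5 = 10
web2 → db2 → api1: 7 + 7 = 14
web2 → db2 → auth1 → api1: 7 + 2 + 5 = 14
Shortest: 10 ms.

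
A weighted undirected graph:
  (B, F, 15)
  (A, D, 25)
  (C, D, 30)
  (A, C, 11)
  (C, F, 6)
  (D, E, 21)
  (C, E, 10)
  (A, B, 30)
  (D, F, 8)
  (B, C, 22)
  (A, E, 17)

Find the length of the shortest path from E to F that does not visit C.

Candidate routes:
E-A-B-F: 17 + 30 + 15 = 62
E-D-F: 21 + 8 = 29
E-A-D-F: 17 + 25 + 8 = 50
E-D-A-B-F: 21 + 25 + 30 + 15 = 91
The minimum is 29.

29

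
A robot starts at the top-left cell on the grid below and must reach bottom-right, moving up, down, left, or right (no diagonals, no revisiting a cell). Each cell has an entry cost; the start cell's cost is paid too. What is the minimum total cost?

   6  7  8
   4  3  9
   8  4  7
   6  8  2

26

Cheapest: r0c0 r1c0 r1c1 r2c1 r2c2 r3c2
  6 + 4 + 3 + 4 + 7 + 2 = 26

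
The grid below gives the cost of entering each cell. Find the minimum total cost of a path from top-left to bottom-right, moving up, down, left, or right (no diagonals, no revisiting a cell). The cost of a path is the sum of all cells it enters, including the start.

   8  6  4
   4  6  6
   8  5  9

One optimal route is [0,0] → [1,0] → [1,1] → [2,1] → [2,2].
Its cost is 8 + 4 + 6 + 5 + 9 = 32.

32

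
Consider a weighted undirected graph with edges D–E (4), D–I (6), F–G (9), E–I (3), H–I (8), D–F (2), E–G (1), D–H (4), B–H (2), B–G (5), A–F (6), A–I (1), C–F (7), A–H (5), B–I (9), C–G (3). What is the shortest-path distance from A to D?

7

Comparing a few candidate routes:
A-I-D: 1 + 6 = 7
A-I-E-D: 1 + 3 + 4 = 8
A-F-D: 6 + 2 = 8
The minimum is 7.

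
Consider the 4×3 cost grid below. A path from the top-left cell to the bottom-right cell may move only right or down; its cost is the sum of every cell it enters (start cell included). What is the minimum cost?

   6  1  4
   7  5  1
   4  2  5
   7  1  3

Best path: [0,0]→[0,1]→[1,1]→[2,1]→[3,1]→[3,2]
Cost: 6 + 1 + 5 + 2 + 1 + 3 = 18
For comparison, the top-then-right route costs 20.

18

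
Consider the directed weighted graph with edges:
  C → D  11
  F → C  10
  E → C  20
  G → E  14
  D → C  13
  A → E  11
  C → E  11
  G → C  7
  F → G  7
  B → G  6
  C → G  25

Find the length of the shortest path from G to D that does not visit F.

Routes from G to D avoiding F:
G - C - D: 7 + 11 = 18
G - E - C - D: 14 + 20 + 11 = 45
Shortest: 18.

18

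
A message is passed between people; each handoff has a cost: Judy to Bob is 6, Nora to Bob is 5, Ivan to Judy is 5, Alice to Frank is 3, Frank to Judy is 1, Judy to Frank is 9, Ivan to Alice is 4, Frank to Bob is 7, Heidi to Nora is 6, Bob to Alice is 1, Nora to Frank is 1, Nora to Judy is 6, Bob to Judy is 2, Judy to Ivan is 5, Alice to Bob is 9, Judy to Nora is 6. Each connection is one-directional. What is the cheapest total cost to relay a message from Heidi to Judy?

8

Comparing a few candidate routes:
Heidi -> Nora -> Frank -> Judy: 6 + 1 + 1 = 8
Heidi -> Nora -> Judy: 6 + 6 = 12
Heidi -> Nora -> Bob -> Judy: 6 + 5 + 2 = 13
The minimum is 8.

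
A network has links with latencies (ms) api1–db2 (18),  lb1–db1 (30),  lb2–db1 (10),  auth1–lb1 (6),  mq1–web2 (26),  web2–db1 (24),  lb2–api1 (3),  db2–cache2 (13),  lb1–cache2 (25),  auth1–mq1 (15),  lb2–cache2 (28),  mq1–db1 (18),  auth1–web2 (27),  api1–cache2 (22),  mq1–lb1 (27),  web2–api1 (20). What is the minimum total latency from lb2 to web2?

Some routes from lb2 to web2:
lb2→db1→mq1→web2: 10 + 18 + 26 = 54
lb2→db1→web2: 10 + 24 = 34
lb2→api1→web2: 3 + 20 = 23
lb2→db1→mq1→auth1→web2: 10 + 18 + 15 + 27 = 70
lb2→cache2→api1→web2: 28 + 22 + 20 = 70
Best route has total 23 ms.

23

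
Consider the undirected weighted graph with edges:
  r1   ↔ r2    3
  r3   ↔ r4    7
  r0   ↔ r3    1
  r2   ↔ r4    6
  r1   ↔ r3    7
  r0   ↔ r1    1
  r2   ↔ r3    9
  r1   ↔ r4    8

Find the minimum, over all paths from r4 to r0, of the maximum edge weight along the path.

6

A few of the r4→r0 routes:
r4 - r3 - r0: max(7, 1) = 7
r4 - r2 - r1 - r3 - r0: max(6, 3, 7, 1) = 7
r4 - r2 - r1 - r0: max(6, 3, 1) = 6
r4 - r1 - r0: max(8, 1) = 8
r4 - r1 - r3 - r0: max(8, 7, 1) = 8
r4 - r3 - r1 - r0: max(7, 7, 1) = 7
Smallest bottleneck: 6.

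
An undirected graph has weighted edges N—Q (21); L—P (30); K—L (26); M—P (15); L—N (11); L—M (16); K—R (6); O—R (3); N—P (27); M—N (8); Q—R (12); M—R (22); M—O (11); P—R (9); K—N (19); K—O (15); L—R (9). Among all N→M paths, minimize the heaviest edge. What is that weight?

8

Checking several routes:
N -> L -> R -> K -> O -> M: max(11, 9, 6, 15, 11) = 15
N -> L -> R -> P -> M: max(11, 9, 9, 15) = 15
N -> L -> R -> O -> M: max(11, 9, 3, 11) = 11
N -> M: max(8) = 8
The minimum achievable maximum is 8.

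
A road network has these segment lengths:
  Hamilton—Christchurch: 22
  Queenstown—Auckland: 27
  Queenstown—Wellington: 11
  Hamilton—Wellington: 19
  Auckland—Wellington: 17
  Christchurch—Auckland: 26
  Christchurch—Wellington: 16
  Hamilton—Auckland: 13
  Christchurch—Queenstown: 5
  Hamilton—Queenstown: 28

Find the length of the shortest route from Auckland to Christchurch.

Comparing a few candidate routes:
Auckland -> Queenstown -> Christchurch: 27 + 5 = 32
Auckland -> Christchurch: 26
Auckland -> Hamilton -> Christchurch: 13 + 22 = 35
Auckland -> Hamilton -> Queenstown -> Christchurch: 13 + 28 + 5 = 46
Auckland -> Wellington -> Queenstown -> Christchurch: 17 + 11 + 5 = 33
Auckland -> Wellington -> Christchurch: 17 + 16 = 33
Shortest: 26.

26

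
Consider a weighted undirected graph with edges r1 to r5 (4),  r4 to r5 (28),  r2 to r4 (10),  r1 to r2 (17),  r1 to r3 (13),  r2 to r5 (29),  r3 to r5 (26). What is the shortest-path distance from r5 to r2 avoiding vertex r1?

Routes from r5 to r2 avoiding r1:
r5 - r4 - r2: 28 + 10 = 38
r5 - r2: 29
The minimum is 29.

29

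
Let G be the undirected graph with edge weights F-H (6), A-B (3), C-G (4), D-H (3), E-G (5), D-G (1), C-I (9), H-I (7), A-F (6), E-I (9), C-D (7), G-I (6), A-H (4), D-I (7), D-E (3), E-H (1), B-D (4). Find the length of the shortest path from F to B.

Comparing a few candidate routes:
F-H-E-G-D-B: 6 + 1 + 5 + 1 + 4 = 17
F-A-B: 6 + 3 = 9
F-A-H-D-B: 6 + 4 + 3 + 4 = 17
F-H-E-D-B: 6 + 1 + 3 + 4 = 14
F-H-A-B: 6 + 4 + 3 = 13
F-H-D-B: 6 + 3 + 4 = 13
Shortest: 9.

9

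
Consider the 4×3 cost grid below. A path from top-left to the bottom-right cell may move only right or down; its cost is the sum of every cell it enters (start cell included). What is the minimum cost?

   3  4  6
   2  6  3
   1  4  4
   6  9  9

23

Cheapest: (0,0)→(1,0)→(2,0)→(2,1)→(2,2)→(3,2)
  3 + 2 + 1 + 4 + 4 + 9 = 23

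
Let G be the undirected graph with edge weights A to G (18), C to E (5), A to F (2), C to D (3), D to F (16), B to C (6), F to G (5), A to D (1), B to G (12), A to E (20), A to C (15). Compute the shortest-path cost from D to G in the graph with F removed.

19

Paths from D to G avoiding F:
D-A-G: 1 + 18 = 19
D-C-E-A-G: 3 + 5 + 20 + 18 = 46
D-A-C-B-G: 1 + 15 + 6 + 12 = 34
D-C-B-G: 3 + 6 + 12 = 21
D-C-A-G: 3 + 15 + 18 = 36
D-A-E-C-B-G: 1 + 20 + 5 + 6 + 12 = 44
Best route has total 19.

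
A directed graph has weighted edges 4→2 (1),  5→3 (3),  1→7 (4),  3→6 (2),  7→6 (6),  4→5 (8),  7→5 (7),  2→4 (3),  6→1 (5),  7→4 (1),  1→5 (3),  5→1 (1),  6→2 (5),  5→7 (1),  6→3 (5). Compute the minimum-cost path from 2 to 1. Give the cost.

12

Routes from 2 to 1:
2 - 4 - 5 - 1: 3 + 8 + 1 = 12
2 - 4 - 5 - 3 - 6 - 1: 3 + 8 + 3 + 2 + 5 = 21
2 - 4 - 5 - 7 - 6 - 1: 3 + 8 + 1 + 6 + 5 = 23
The minimum is 12.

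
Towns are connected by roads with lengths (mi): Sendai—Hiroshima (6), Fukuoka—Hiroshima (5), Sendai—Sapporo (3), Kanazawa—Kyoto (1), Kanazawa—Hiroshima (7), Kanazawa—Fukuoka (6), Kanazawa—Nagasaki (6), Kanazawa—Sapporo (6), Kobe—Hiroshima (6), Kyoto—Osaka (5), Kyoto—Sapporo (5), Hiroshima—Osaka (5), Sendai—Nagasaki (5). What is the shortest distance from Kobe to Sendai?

12

A few of the Kobe→Sendai routes:
Kobe-Hiroshima-Kanazawa-Kyoto-Sapporo-Sendai: 6 + 7 + 1 + 5 + 3 = 22
Kobe-Hiroshima-Kanazawa-Sapporo-Sendai: 6 + 7 + 6 + 3 = 22
Kobe-Hiroshima-Osaka-Kyoto-Sapporo-Sendai: 6 + 5 + 5 + 5 + 3 = 24
Kobe-Hiroshima-Fukuoka-Kanazawa-Kyoto-Sapporo-Sendai: 6 + 5 + 6 + 1 + 5 + 3 = 26
Kobe-Hiroshima-Sendai: 6 + 6 = 12
Kobe-Hiroshima-Kanazawa-Nagasaki-Sendai: 6 + 7 + 6 + 5 = 24
Best route has total 12 mi.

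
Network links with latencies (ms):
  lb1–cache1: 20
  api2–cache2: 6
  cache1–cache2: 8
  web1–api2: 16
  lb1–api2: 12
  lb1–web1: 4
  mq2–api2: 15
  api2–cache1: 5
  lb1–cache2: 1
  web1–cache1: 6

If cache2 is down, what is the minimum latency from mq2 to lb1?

27

Candidate routes:
mq2→api2→lb1: 15 + 12 = 27
mq2→api2→web1→cache1→lb1: 15 + 16 + 6 + 20 = 57
mq2→api2→web1→lb1: 15 + 16 + 4 = 35
mq2→api2→cache1→lb1: 15 + 5 + 20 = 40
mq2→api2→cache1→web1→lb1: 15 + 5 + 6 + 4 = 30
The minimum is 27 ms.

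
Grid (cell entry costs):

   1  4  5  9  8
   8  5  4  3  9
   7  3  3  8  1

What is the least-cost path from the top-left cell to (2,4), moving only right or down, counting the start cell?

25

Cheapest: [0,0]→[0,1]→[1,1]→[2,1]→[2,2]→[2,3]→[2,4]
  1 + 4 + 5 + 3 + 3 + 8 + 1 = 25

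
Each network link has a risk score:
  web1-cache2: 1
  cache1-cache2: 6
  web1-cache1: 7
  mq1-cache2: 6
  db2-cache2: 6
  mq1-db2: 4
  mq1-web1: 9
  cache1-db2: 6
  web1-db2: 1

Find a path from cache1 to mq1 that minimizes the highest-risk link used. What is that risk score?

Checking several routes:
cache1→cache2→mq1: max(6, 6) = 6
cache1→cache2→db2→mq1: max(6, 6, 4) = 6
cache1→cache2→web1→db2→mq1: max(6, 1, 1, 4) = 6
cache1→db2→mq1: max(6, 4) = 6
cache1→db2→web1→cache2→mq1: max(6, 1, 1, 6) = 6
cache1→db2→cache2→mq1: max(6, 6, 6) = 6
Best route has worst link 6.

6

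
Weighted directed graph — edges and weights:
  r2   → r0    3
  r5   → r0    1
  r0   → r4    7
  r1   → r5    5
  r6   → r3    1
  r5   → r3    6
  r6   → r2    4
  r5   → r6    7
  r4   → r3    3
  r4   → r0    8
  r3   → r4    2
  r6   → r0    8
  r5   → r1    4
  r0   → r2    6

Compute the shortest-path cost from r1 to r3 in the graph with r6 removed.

11

Paths from r1 to r3 avoiding r6:
r1 - r5 - r3: 5 + 6 = 11
r1 - r5 - r0 - r4 - r3: 5 + 1 + 7 + 3 = 16
Best route has total 11.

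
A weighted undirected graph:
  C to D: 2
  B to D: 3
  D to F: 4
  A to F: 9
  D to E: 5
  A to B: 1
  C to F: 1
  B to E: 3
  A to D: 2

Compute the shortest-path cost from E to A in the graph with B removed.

Candidate routes:
E→D→A: 5 + 2 = 7
E→D→C→F→A: 5 + 2 + 1 + 9 = 17
E→D→F→A: 5 + 4 + 9 = 18
Best route has total 7.

7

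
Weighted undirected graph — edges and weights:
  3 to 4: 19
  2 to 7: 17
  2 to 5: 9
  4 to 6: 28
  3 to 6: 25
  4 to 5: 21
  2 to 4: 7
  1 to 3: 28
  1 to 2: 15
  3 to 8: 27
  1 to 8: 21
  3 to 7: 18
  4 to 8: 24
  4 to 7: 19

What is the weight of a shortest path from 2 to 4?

Some routes from 2 to 4:
2 - 7 - 4: 17 + 19 = 36
2 - 4: 7
2 - 7 - 3 - 4: 17 + 18 + 19 = 54
2 - 5 - 4: 9 + 21 = 30
Shortest: 7.

7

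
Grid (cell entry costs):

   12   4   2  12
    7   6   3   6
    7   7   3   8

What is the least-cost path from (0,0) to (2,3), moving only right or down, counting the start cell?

32

Path r0c0 r0c1 r0c2 r1c2 r2c2 r2c3: 12 + 4 + 2 + 3 + 3 + 8 = 32.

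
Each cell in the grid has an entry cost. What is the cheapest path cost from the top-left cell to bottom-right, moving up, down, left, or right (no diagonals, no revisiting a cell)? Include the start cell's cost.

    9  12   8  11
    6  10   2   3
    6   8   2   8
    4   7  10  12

Cheapest: r0c0 r1c0 r1c1 r1c2 r2c2 r2c3 r3c3
  9 + 6 + 10 + 2 + 2 + 8 + 12 = 49

49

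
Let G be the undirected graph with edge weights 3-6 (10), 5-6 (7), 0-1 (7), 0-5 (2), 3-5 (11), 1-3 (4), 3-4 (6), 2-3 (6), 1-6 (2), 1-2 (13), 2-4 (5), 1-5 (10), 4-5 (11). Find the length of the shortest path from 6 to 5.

Checking several routes:
6-5: 7
6-1-0-5: 2 + 7 + 2 = 11
6-1-5: 2 + 10 = 12
6-1-3-5: 2 + 4 + 11 = 17
6-3-5: 10 + 11 = 21
Shortest: 7.

7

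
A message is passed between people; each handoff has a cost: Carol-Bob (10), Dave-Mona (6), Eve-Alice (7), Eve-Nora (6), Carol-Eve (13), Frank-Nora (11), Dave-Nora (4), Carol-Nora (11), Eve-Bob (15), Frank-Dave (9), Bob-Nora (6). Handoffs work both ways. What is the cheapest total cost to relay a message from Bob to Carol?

Routes from Bob to Carol:
Bob → Eve → Nora → Carol: 15 + 6 + 11 = 32
Bob → Nora → Carol: 6 + 11 = 17
Bob → Nora → Eve → Carol: 6 + 6 + 13 = 25
Bob → Eve → Carol: 15 + 13 = 28
Bob → Carol: 10
Best route has total 10.

10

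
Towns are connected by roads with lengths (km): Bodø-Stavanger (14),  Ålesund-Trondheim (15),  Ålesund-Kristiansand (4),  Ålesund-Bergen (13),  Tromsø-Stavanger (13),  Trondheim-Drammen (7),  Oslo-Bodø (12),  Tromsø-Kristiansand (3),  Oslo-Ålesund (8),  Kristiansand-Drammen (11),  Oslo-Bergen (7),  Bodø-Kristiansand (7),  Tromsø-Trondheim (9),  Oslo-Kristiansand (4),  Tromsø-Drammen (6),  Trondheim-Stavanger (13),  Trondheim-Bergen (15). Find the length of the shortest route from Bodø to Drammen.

Checking several routes:
Bodø-Kristiansand-Tromsø-Drammen: 7 + 3 + 6 = 16
Bodø-Kristiansand-Drammen: 7 + 11 = 18
Bodø-Oslo-Kristiansand-Tromsø-Drammen: 12 + 4 + 3 + 6 = 25
The minimum is 16 km.

16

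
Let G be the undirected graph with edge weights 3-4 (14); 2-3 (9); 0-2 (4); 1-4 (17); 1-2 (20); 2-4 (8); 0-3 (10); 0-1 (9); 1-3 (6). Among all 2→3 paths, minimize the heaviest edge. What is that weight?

Checking several routes:
2-3: max(9) = 9
2-0-1-3: max(4, 9, 6) = 9
2-0-3: max(4, 10) = 10
Smallest bottleneck: 9.

9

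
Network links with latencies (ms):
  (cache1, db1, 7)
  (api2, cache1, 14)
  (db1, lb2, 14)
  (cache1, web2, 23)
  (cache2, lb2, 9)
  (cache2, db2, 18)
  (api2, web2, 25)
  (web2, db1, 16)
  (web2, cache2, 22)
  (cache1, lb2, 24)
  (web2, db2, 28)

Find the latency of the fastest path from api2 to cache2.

Comparing a few candidate routes:
api2 - web2 - cache2: 25 + 22 = 47
api2 - cache1 - lb2 - cache2: 14 + 24 + 9 = 47
api2 - cache1 - db1 - lb2 - cache2: 14 + 7 + 14 + 9 = 44
api2 - web2 - db1 - lb2 - cache2: 25 + 16 + 14 + 9 = 64
api2 - cache1 - db1 - web2 - cache2: 14 + 7 + 16 + 22 = 59
api2 - cache1 - web2 - cache2: 14 + 23 + 22 = 59
The minimum is 44 ms.

44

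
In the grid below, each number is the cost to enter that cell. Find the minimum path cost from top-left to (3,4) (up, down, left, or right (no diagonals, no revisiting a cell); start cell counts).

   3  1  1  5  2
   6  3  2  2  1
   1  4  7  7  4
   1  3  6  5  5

One optimal route is [0,0] → [0,1] → [0,2] → [1,2] → [1,3] → [1,4] → [2,4] → [3,4].
Its cost is 3 + 1 + 1 + 2 + 2 + 1 + 4 + 5 = 19.

19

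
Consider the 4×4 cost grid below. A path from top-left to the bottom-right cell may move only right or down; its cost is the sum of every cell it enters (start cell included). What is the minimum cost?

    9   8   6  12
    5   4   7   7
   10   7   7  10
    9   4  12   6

Take [0,0]→[1,0]→[1,1]→[2,1]→[3,1]→[3,2]→[3,3] for a total of 9 + 5 + 4 + 7 + 4 + 12 + 6 = 47.
(Top row then right column would cost 58.)

47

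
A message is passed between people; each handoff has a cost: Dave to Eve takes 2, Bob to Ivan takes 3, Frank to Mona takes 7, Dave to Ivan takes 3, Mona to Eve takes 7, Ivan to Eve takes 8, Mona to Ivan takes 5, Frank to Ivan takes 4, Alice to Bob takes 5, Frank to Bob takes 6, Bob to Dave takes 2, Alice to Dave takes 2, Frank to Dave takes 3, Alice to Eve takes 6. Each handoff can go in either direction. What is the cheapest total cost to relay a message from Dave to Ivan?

3

Comparing a few candidate routes:
Dave→Frank→Ivan: 3 + 4 = 7
Dave→Bob→Frank→Ivan: 2 + 6 + 4 = 12
Dave→Bob→Ivan: 2 + 3 = 5
Dave→Ivan: 3
Dave→Alice→Bob→Ivan: 2 + 5 + 3 = 10
Dave→Eve→Ivan: 2 + 8 = 10
The minimum is 3.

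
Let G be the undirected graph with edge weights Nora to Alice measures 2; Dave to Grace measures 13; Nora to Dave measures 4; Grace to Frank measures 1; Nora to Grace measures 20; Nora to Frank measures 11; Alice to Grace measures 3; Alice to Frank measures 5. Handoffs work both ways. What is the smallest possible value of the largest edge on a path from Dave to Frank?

4

Comparing a few candidate routes:
Dave → Nora → Frank: max(4, 11) = 11
Dave → Nora → Alice → Grace → Frank: max(4, 2, 3, 1) = 4
Dave → Grace → Frank: max(13, 1) = 13
Dave → Grace → Alice → Frank: max(13, 3, 5) = 13
Dave → Grace → Alice → Nora → Frank: max(13, 3, 2, 11) = 13
Dave → Nora → Alice → Frank: max(4, 2, 5) = 5
The minimum achievable maximum is 4.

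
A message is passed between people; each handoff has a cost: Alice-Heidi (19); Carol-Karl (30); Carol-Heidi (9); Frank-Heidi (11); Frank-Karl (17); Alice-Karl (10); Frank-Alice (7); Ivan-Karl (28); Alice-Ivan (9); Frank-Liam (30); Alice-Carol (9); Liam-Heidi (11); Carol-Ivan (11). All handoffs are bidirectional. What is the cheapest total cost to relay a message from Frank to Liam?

22

Checking several routes:
Frank -> Alice -> Carol -> Heidi -> Liam: 7 + 9 + 9 + 11 = 36
Frank -> Alice -> Heidi -> Liam: 7 + 19 + 11 = 37
Frank -> Alice -> Ivan -> Carol -> Heidi -> Liam: 7 + 9 + 11 + 9 + 11 = 47
Frank -> Karl -> Alice -> Carol -> Heidi -> Liam: 17 + 10 + 9 + 9 + 11 = 56
Frank -> Liam: 30
Frank -> Heidi -> Liam: 11 + 11 = 22
The minimum is 22.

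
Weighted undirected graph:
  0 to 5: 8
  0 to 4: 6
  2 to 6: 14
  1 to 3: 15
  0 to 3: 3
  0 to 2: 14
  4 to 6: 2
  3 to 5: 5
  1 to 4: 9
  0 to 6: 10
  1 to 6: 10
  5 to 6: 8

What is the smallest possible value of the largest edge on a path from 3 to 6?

6

Some routes from 3 to 6:
3-0-5-6: max(3, 8, 8) = 8
3-0-4-6: max(3, 6, 2) = 6
3-5-0-4-6: max(5, 8, 6, 2) = 8
3-5-0-4-1-6: max(5, 8, 6, 9, 10) = 10
3-5-0-6: max(5, 8, 10) = 10
3-5-6: max(5, 8) = 8
Smallest bottleneck: 6.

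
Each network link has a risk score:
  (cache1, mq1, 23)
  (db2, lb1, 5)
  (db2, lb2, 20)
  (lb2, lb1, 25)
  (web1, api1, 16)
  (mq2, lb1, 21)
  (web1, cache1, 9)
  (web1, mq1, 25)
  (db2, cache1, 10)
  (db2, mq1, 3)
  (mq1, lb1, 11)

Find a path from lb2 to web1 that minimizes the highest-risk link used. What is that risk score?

Comparing a few candidate routes:
lb2 - db2 - lb1 - mq1 - cache1 - web1: max(20, 5, 11, 23, 9) = 23
lb2 - db2 - cache1 - web1: max(20, 10, 9) = 20
lb2 - db2 - mq1 - cache1 - web1: max(20, 3, 23, 9) = 23
lb2 - lb1 - mq1 - cache1 - web1: max(25, 11, 23, 9) = 25
Best route has worst link 20.

20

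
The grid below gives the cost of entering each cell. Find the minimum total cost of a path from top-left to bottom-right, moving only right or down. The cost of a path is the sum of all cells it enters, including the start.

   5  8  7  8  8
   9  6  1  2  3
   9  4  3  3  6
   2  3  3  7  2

One optimal route is r0c0 -> r0c1 -> r1c1 -> r1c2 -> r1c3 -> r1c4 -> r2c4 -> r3c4.
Its cost is 5 + 8 + 6 + 1 + 2 + 3 + 6 + 2 = 33.
For comparison, the top-then-right route costs 47.

33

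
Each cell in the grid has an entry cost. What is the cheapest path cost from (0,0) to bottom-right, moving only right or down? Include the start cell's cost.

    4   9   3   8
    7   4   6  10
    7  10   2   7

30

Cheapest: (0,0) → (1,0) → (1,1) → (1,2) → (2,2) → (2,3)
  4 + 7 + 4 + 6 + 2 + 7 = 30
For comparison, the top-then-right route costs 41.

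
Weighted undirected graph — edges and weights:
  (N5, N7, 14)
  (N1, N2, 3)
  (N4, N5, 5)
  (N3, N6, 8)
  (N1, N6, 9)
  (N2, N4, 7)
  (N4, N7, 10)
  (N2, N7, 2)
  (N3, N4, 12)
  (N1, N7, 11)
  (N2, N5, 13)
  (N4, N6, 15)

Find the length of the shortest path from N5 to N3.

17

Some routes from N5 to N3:
N5-N4-N2-N1-N6-N3: 5 + 7 + 3 + 9 + 8 = 32
N5-N4-N3: 5 + 12 = 17
N5-N4-N6-N3: 5 + 15 + 8 = 28
N5-N2-N4-N3: 13 + 7 + 12 = 32
Shortest: 17.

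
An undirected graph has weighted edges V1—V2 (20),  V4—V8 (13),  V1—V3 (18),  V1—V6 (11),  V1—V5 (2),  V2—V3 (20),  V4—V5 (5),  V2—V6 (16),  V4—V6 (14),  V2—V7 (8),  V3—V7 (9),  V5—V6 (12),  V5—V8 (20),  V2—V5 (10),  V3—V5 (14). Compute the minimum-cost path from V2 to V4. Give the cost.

15

A few of the V2→V4 routes:
V2 -> V6 -> V4: 16 + 14 = 30
V2 -> V5 -> V4: 10 + 5 = 15
V2 -> V1 -> V5 -> V4: 20 + 2 + 5 = 27
Best route has total 15.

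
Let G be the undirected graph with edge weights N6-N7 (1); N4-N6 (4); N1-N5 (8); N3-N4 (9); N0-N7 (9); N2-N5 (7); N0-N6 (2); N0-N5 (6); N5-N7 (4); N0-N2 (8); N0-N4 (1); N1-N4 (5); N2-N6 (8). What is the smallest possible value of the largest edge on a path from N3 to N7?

Checking several routes:
N3 - N4 - N1 - N5 - N2 - N0 - N6 - N7: max(9, 5, 8, 7, 8, 2, 1) = 9
N3 - N4 - N1 - N5 - N2 - N0 - N7: max(9, 5, 8, 7, 8, 9) = 9
N3 - N4 - N1 - N5 - N2 - N6 - N0 - N7: max(9, 5, 8, 7, 8, 2, 9) = 9
N3 - N4 - N1 - N5 - N2 - N6 - N7: max(9, 5, 8, 7, 8, 1) = 9
Best route has worst link 9.

9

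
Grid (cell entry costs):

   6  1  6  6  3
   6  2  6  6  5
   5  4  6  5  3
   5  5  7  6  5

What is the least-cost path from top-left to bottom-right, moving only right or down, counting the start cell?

32

Take (0,0) -> (0,1) -> (1,1) -> (2,1) -> (2,2) -> (2,3) -> (2,4) -> (3,4) for a total of 6 + 1 + 2 + 4 + 6 + 5 + 3 + 5 = 32.
(Top row then right column would cost 35.)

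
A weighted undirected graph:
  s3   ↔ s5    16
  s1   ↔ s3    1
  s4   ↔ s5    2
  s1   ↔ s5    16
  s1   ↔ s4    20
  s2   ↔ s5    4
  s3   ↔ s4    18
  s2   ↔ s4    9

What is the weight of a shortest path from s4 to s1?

Some routes from s4 to s1:
s4-s3-s1: 18 + 1 = 19
s4-s2-s5-s1: 9 + 4 + 16 = 29
s4-s1: 20
s4-s5-s3-s1: 2 + 16 + 1 = 19
s4-s5-s1: 2 + 16 = 18
Shortest: 18.

18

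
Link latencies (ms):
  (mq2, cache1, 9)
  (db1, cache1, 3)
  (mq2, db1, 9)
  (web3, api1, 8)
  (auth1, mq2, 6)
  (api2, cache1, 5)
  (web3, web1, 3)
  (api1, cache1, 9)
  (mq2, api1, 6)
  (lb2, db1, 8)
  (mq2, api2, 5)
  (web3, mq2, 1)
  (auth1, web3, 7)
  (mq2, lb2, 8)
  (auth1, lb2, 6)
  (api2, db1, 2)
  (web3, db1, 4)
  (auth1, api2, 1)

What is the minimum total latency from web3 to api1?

7

Comparing a few candidate routes:
web3 - mq2 - api1: 1 + 6 = 7
web3 - db1 - cache1 - api1: 4 + 3 + 9 = 16
web3 - api1: 8
web3 - db1 - api2 - mq2 - api1: 4 + 2 + 5 + 6 = 17
Best route has total 7 ms.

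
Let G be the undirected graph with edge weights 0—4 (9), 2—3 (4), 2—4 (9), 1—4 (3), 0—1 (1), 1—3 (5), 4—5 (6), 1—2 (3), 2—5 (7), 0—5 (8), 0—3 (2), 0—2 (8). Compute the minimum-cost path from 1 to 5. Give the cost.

9

A few of the 1→5 routes:
1 -> 2 -> 5: 3 + 7 = 10
1 -> 3 -> 0 -> 5: 5 + 2 + 8 = 15
1 -> 0 -> 2 -> 5: 1 + 8 + 7 = 16
1 -> 0 -> 5: 1 + 8 = 9
1 -> 0 -> 3 -> 2 -> 5: 1 + 2 + 4 + 7 = 14
1 -> 4 -> 5: 3 + 6 = 9
Best route has total 9.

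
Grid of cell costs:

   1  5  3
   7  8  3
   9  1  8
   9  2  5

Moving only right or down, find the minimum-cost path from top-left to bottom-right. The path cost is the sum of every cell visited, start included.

Path [0,0]→[0,1]→[1,1]→[2,1]→[3,1]→[3,2]: 1 + 5 + 8 + 1 + 2 + 5 = 22.
(Top row then right column would cost 25.)

22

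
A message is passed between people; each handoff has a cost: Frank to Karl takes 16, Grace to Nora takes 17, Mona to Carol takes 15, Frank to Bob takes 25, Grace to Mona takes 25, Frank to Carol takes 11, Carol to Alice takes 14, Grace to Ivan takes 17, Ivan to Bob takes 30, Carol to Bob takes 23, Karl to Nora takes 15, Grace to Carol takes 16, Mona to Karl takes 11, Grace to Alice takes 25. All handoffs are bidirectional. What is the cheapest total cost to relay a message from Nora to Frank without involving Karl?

44

Some routes from Nora to Frank avoiding Karl:
Nora-Grace-Alice-Carol-Frank: 17 + 25 + 14 + 11 = 67
Nora-Grace-Carol-Frank: 17 + 16 + 11 = 44
Nora-Grace-Mona-Carol-Frank: 17 + 25 + 15 + 11 = 68
Shortest: 44.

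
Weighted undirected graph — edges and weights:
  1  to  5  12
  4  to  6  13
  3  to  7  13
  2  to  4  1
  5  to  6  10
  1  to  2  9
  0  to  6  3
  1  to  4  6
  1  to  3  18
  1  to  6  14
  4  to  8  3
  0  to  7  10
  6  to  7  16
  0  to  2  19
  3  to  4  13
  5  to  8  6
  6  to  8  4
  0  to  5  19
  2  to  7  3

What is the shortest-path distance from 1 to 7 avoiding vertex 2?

26

Comparing a few candidate routes:
1 - 6 - 0 - 7: 14 + 3 + 10 = 27
1 - 4 - 8 - 6 - 0 - 7: 6 + 3 + 4 + 3 + 10 = 26
1 - 6 - 7: 14 + 16 = 30
1 - 4 - 8 - 6 - 7: 6 + 3 + 4 + 16 = 29
The minimum is 26.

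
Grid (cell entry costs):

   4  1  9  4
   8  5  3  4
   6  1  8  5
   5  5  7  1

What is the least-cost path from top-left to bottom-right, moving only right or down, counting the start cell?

Path [0,0] [0,1] [1,1] [1,2] [1,3] [2,3] [3,3]: 4 + 1 + 5 + 3 + 4 + 5 + 1 = 23.
(Top row then right column would cost 28.)

23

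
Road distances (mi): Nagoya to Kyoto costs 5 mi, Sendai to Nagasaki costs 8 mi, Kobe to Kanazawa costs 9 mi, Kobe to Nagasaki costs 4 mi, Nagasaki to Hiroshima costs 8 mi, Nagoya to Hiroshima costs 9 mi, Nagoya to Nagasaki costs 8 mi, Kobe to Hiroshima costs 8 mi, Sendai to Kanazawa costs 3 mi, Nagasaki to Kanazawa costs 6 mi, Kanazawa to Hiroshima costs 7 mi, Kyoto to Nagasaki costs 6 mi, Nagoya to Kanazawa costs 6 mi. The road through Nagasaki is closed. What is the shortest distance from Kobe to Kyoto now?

20

Candidate routes:
Kobe-Hiroshima-Nagoya-Kyoto: 8 + 9 + 5 = 22
Kobe-Hiroshima-Kanazawa-Nagoya-Kyoto: 8 + 7 + 6 + 5 = 26
Kobe-Kanazawa-Hiroshima-Nagoya-Kyoto: 9 + 7 + 9 + 5 = 30
Kobe-Kanazawa-Nagoya-Kyoto: 9 + 6 + 5 = 20
Shortest: 20 mi.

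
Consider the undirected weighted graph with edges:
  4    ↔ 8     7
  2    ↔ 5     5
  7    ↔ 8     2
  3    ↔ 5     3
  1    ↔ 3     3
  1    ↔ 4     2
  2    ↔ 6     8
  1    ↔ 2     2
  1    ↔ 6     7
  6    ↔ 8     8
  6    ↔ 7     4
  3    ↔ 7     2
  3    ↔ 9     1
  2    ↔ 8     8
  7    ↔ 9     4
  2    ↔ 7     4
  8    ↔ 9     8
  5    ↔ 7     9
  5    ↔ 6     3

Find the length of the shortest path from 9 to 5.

4

A few of the 9→5 routes:
9 - 7 - 6 - 5: 4 + 4 + 3 = 11
9 - 3 - 7 - 6 - 5: 1 + 2 + 4 + 3 = 10
9 - 3 - 1 - 2 - 5: 1 + 3 + 2 + 5 = 11
9 - 3 - 5: 1 + 3 = 4
9 - 7 - 3 - 5: 4 + 2 + 3 = 9
Best route has total 4.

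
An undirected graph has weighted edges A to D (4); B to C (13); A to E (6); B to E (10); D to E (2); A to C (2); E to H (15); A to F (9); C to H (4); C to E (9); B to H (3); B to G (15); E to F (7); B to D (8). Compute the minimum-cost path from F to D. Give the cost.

A few of the F→D routes:
F→A→D: 9 + 4 = 13
F→E→D: 7 + 2 = 9
F→A→C→E→D: 9 + 2 + 9 + 2 = 22
F→E→C→A→D: 7 + 9 + 2 + 4 = 22
F→A→E→D: 9 + 6 + 2 = 17
F→E→A→D: 7 + 6 + 4 = 17
The minimum is 9.

9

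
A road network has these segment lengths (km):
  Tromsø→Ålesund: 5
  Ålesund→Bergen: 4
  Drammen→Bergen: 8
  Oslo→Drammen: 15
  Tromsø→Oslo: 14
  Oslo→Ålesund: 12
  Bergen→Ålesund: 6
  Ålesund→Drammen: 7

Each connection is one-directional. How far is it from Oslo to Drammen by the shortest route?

15

Paths from Oslo to Drammen:
Oslo → Drammen: 15
Oslo → Ålesund → Drammen: 12 + 7 = 19
Best route has total 15 km.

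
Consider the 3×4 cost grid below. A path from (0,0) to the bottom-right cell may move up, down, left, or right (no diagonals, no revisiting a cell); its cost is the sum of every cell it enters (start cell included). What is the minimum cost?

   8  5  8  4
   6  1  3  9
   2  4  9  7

33

One optimal route is [0,0] [0,1] [1,1] [1,2] [1,3] [2,3].
Its cost is 8 + 5 + 1 + 3 + 9 + 7 = 33.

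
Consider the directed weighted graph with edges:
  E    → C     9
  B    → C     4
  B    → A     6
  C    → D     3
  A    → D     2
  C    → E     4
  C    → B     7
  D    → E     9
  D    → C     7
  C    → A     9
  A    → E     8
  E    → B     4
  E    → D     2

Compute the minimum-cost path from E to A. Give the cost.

Paths from E to A:
E - C - B - A: 9 + 7 + 6 = 22
E - B - C - A: 4 + 4 + 9 = 17
E - D - C - B - A: 2 + 7 + 7 + 6 = 22
E - D - C - A: 2 + 7 + 9 = 18
E - B - A: 4 + 6 = 10
E - C - A: 9 + 9 = 18
The minimum is 10.

10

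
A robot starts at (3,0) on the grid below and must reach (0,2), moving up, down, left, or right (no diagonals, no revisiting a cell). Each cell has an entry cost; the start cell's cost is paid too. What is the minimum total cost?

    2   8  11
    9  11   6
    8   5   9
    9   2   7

42

Take (3,0)→(3,1)→(2,1)→(2,2)→(1,2)→(0,2) for a total of 9 + 2 + 5 + 9 + 6 + 11 = 42.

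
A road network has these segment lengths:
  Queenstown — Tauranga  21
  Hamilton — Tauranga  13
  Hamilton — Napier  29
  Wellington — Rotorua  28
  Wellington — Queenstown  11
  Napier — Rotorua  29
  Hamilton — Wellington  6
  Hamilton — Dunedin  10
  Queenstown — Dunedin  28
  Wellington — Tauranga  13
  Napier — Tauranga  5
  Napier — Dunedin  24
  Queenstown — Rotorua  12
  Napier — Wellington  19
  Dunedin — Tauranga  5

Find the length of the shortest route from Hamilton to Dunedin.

10

Comparing a few candidate routes:
Hamilton→Wellington→Tauranga→Dunedin: 6 + 13 + 5 = 24
Hamilton→Tauranga→Dunedin: 13 + 5 = 18
Hamilton→Tauranga→Napier→Dunedin: 13 + 5 + 24 = 42
Hamilton→Wellington→Napier→Tauranga→Dunedin: 6 + 19 + 5 + 5 = 35
Hamilton→Dunedin: 10
Hamilton→Napier→Tauranga→Dunedin: 29 + 5 + 5 = 39
The minimum is 10.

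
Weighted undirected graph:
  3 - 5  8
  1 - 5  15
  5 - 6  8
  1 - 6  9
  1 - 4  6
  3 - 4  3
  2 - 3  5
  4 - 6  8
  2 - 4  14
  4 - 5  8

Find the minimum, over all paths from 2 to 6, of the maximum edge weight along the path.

Comparing a few candidate routes:
2 -> 3 -> 5 -> 4 -> 1 -> 6: max(5, 8, 8, 6, 9) = 9
2 -> 3 -> 5 -> 6: max(5, 8, 8) = 8
2 -> 3 -> 4 -> 5 -> 6: max(5, 3, 8, 8) = 8
2 -> 3 -> 4 -> 6: max(5, 3, 8) = 8
2 -> 3 -> 5 -> 4 -> 6: max(5, 8, 8, 8) = 8
Best route has worst link 8.

8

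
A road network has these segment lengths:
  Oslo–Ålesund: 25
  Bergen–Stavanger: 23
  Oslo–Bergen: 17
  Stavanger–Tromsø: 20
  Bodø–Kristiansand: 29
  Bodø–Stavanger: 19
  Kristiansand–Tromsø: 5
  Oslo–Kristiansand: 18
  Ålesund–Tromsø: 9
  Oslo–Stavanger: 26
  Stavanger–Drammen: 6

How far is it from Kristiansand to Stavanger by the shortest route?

25

Comparing a few candidate routes:
Kristiansand -> Bodø -> Stavanger: 29 + 19 = 48
Kristiansand -> Tromsø -> Stavanger: 5 + 20 = 25
Kristiansand -> Oslo -> Stavanger: 18 + 26 = 44
Kristiansand -> Oslo -> Ålesund -> Tromsø -> Stavanger: 18 + 25 + 9 + 20 = 72
Kristiansand -> Tromsø -> Ålesund -> Oslo -> Stavanger: 5 + 9 + 25 + 26 = 65
Kristiansand -> Oslo -> Bergen -> Stavanger: 18 + 17 + 23 = 58
Best route has total 25.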